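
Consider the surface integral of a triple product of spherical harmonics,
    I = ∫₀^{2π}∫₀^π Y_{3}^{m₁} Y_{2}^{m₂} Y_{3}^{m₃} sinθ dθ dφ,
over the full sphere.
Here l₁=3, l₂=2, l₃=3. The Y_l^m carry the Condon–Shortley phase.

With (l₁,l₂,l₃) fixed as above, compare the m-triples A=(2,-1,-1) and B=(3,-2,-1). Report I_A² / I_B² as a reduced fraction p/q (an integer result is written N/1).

l's match ⇒ only the (l;m) 3-j factors differ between A and B.
A: triangle coeff Δ(3,2,3) = 1/3780; Σ_t [0,1]: t=0:+1/12 t=1:−1/48 = 1/16; (3j)²=1/28 [(3 2 3; 2 -1 -1)], sign=+1
B: triangle coeff Δ(3,2,3) = 1/3780; Σ_t [0,0]: t=0:+1/96 = 1/96; (3j)²=1/42 [(3 2 3; 3 -2 -1)], sign=+1
I_A²/I_B² = (1/28)/(1/42) = 3/2

3/2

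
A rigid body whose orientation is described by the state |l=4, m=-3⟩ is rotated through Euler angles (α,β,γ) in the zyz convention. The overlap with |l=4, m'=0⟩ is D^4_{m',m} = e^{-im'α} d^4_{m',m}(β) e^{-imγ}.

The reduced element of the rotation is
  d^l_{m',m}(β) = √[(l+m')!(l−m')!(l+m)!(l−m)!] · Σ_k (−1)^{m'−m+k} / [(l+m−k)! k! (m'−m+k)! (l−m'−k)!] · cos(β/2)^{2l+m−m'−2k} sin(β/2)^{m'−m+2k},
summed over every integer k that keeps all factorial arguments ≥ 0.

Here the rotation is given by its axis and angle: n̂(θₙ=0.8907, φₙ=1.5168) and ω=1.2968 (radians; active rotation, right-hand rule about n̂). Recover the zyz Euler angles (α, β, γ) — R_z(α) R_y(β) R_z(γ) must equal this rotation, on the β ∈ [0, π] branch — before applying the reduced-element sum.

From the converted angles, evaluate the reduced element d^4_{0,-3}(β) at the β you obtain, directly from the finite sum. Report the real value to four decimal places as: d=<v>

d=-0.4713

Axis–angle → zyz. n̂ = (sinθₙcosφₙ, sinθₙsinφₙ, cosθₙ) = (+0.041962, +0.776379, +0.628868), ω = 1.2968.
R = I cosω + sinω [n̂]ₓ + (1−cosω) n̂n̂ᵀ gives
  R = [+0.271865, -0.581646, +0.766666; +0.629173, +0.710249, +0.315734; -0.728169, +0.396529, +0.559048]
β = atan2(√(R₁₃²+R₂₃²), R₃₃) = 0.977559; α = atan2(R₂₃, R₁₃) mod 2π = 0.390661; γ = atan2(R₃₂, −R₃₁) mod 2π = 0.498653
d^4_{0,-3}(β=0.9776) via the finite sum:
c=cos(0.977559/2)=0.882907, s=sin(0.977559/2)=0.469549; N=√[24·24·1·5040]=1703.830978
The bounds max(0,m−m')=0 and min(l+m,l−m')=1 give 2 terms
  k=0: (−1)^3·1703.8310/(144)·0.8829^5·0.4695^3 = -0.657173
  k=1: (−1)^4·1703.8310/(144)·0.8829^3·0.4695^5 = +0.185871
d^4_{0,-3}(0.9776) = -0.657173 +0.185871 = -0.471302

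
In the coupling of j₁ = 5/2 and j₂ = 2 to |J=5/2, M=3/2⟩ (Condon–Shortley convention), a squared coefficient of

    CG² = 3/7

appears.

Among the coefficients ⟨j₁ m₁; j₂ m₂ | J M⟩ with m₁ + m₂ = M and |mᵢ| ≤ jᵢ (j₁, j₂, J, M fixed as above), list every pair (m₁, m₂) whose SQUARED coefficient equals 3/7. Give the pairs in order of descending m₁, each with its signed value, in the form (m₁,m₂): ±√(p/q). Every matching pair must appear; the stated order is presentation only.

(5/2,-1): +√(3/7)

Admissible pairs with m₁+m₂ = M = 3/2: (-1/2,2), (1/2,1), (3/2,0), (5/2,-1)
  (m₁,m₂)=(5/2,-1): CG² = 3/7, CG = +√(3/7)   ← matches the target
  (m₁,m₂)=(3/2,0): CG² = 1/70, CG = −√(1/70)
  (m₁,m₂)=(1/2,1): CG² = 6/35, CG = −√(6/35)
  (m₁,m₂)=(-1/2,2): CG² = 27/70, CG = +√(27/70)
Pairs with CG² = 3/7: (5/2,-1): +√(3/7)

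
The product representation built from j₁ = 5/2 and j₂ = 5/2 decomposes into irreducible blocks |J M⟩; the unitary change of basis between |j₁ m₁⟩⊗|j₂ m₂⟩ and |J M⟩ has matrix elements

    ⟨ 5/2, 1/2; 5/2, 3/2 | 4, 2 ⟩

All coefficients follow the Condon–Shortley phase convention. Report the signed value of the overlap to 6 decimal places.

-0.422577  (= −√(5/28))

√[9·1!4!4!/10! · 3!2!4!1!6!2!] = √(20736/35)
  +(−1)^0/∏(0,1,2,4,2,0)! = 1/96  (running 1/96)
  +(−1)^1/∏(1,0,1,3,3,1)! = -1/36  (running -5/288)
⟨..|..⟩ = √(20736/35)·(-5/288) = -0.422577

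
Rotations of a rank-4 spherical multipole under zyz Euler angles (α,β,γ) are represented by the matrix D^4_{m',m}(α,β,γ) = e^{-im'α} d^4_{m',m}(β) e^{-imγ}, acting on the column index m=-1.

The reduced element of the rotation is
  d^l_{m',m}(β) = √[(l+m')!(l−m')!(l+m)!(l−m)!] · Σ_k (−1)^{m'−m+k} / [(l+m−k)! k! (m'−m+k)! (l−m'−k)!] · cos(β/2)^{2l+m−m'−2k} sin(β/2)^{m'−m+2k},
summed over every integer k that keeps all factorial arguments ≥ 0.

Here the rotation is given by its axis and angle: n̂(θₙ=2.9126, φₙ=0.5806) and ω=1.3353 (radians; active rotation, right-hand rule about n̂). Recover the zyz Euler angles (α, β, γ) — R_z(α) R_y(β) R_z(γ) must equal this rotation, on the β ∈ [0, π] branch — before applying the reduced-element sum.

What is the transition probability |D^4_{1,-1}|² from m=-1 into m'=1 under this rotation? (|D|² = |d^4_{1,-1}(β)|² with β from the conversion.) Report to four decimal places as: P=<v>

P=0.0306

Axis–angle → zyz. n̂ = (sinθₙcosφₙ, sinθₙsinφₙ, cosθₙ) = (+0.189799, +0.124513, -0.973896), ω = 1.3353.
R = I cosω + sinω [n̂]ₓ + (1−cosω) n̂n̂ᵀ gives
  R = [+0.260944, +0.965133, -0.020639; -0.928896, +0.245212, -0.277530; -0.262793, +0.091591, +0.960495]
β = atan2(√(R₁₃²+R₂₃²), R₃₃) = 0.282020; α = atan2(R₂₃, R₁₃) mod 2π = 4.638159; γ = atan2(R₃₂, −R₃₁) mod 2π = 0.335366
D^4_{1,-1}(4.6382,0.2820,0.3354) = e^{-i·1·4.6382}·d^4_{1,-1}(0.2820)·e^{-i·-1·0.3354}. Compute d first:
With c≡cos(β/2)=0.990075 and s≡sin(β/2)=0.140543, N=[120·6·6·120]^{1/2}=720.000000
k: max(0,(-1)−(1))=0 … min(4+(-1),4−(1))=3
  k=0: (−1)^2·720.0000/(72)·0.9901^6·0.1405^2 = +0.186049
  k=1: (−1)^3·720.0000/(24)·0.9901^4·0.1405^4 = -0.011247
  k=2: (−1)^4·720.0000/(48)·0.9901^2·0.1405^6 = +0.000113
  k=3: (−1)^5·720.0000/(720)·0.9901^0·0.1405^8 = -0.000000
d^4_{1,-1}(0.2820) = +0.186049 -0.011247 +0.000113 -0.000000 = +0.174915
|D^4_{1,-1}|² = |d^4_{1,-1}(β)|² = (+0.174915)² = 0.030595 (the z-rotation phases have unit modulus)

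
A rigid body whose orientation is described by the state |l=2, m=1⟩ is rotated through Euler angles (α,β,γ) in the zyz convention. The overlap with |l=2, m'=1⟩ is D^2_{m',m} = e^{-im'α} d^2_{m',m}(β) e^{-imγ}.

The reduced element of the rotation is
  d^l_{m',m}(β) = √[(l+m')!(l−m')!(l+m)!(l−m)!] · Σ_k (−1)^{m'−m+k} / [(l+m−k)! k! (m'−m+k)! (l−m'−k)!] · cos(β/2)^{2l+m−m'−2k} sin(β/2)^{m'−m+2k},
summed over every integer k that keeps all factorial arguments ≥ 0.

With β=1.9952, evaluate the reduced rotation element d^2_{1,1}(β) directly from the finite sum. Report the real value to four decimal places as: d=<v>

d^2_{1,1}(β=1.9952) via the finite sum:
With c≡cos(β/2)=0.542320 and s≡sin(β/2)=0.840172, N=[6·1·6·1]^{1/2}=6.000000
k∈{0,1} keeps every argument non-negative
  k=0: (−1)^0·6.0000/(6)·0.5423^4·0.8402^0 = +0.086501
  k=1: (−1)^1·6.0000/(2)·0.5423^2·0.8402^2 = -0.622830
d^2_{1,1}(1.9952) = +0.086501 -0.622830 = -0.536328

d=-0.5363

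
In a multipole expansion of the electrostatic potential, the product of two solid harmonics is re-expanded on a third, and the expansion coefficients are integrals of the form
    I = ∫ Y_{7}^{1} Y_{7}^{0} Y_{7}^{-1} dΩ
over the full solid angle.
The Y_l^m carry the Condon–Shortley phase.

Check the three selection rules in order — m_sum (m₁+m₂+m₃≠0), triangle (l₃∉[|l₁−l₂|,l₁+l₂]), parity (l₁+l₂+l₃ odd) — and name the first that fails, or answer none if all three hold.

parity

azimuthal sum: 1 + 0 − 1 = 0  ✓
0 ≤ 7 ≤ 14 (triangle on l)  ✓
L = 7 + 7 + 7 = 21 (odd)  ✗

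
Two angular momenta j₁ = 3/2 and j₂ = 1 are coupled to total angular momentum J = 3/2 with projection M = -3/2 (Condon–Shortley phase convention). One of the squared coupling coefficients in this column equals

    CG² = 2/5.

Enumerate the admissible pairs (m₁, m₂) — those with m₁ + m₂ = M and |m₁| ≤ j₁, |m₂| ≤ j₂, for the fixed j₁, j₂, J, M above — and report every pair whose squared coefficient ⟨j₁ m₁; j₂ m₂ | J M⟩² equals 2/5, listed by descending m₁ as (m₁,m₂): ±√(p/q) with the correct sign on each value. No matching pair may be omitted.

(-1/2,-1): +√(2/5)

Admissible pairs with m₁+m₂ = M = -3/2: (-3/2,0), (-1/2,-1)
  (m₁,m₂)=(-1/2,-1): CG² = 2/5, CG = +√(2/5)   ← matches the target
  (m₁,m₂)=(-3/2,0): CG² = 3/5, CG = −√(3/5)
Pairs with CG² = 2/5: (-1/2,-1): +√(2/5)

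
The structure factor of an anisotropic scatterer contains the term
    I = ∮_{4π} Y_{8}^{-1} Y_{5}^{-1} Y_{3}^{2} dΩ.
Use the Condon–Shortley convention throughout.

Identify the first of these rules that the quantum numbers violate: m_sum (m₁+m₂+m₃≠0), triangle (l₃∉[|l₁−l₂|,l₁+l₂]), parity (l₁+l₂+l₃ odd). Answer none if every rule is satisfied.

azimuthal sum: -1 − 1 + 2 = 0  ✓
3 ≤ 3 ≤ 13 (triangle on l)  ✓
L = 8 + 5 + 3 = 16 (even)  ✓

none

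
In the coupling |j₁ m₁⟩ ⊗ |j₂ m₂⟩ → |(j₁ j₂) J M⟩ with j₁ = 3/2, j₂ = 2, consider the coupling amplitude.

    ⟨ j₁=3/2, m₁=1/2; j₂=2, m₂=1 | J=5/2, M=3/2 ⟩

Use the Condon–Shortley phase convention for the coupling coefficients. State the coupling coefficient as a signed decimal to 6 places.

-0.169031  (= −√(1/35))

j₁+j₂−J=1  J+j₁−j₂=2  J−j₁+j₂=3  j₁+j₂+J+1=7
(j₁±m₁, j₂±m₂, J±M) = (2,1,3,1,4,1)
P² = 144/35
sum k=0..1:
  [0] +1/6 = 1/6
  [1] −1/4 = -1/4
S = -1/12
C² = P²·S² = 1/35 ; C = -0.169031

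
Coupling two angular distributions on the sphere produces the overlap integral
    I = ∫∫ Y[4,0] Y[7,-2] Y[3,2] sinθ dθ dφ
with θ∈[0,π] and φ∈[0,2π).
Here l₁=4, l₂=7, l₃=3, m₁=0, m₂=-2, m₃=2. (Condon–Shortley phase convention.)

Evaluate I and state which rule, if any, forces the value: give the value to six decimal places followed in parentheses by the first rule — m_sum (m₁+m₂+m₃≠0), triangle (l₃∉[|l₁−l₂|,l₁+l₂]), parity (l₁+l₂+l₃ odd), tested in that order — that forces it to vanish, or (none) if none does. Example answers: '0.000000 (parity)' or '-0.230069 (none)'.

Rules hold: Σm=0, L=14 even, 3≤3≤11.
N = 9·15·7 = 945
Δ = 8!·0!·6!/15! = 1/45045
Racah Σ t=4..4: t=4:+1/20736 = 1/20736
⇒ 3j(4 7 3; 0 0 0)² = 35/1287, sgn -1
Racah Σ t=4..4: t=4:+1/69120 = 1/69120
⇒ 3j(4 7 3; 0 -2 2)² = 2/143, sgn -1
4πI² = N·(3j₀)²·(3jₘ)² = 7350/20449
I = +1·√(0.359431/4π) = 0.16912301
No selection rule forces the value: the integral is nonzero (none).

0.169123 (none)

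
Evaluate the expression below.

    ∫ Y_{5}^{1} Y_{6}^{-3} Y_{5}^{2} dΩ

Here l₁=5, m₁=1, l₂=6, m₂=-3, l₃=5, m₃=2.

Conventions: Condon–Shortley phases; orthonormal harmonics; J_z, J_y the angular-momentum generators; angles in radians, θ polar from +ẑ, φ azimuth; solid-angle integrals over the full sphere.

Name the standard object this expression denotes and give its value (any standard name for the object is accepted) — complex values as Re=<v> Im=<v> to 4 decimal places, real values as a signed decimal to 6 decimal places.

Gaunt coefficient, -0.071298

This is a Gaunt coefficient — the integral of a triple product of spherical harmonics over the sphere.
Checks pass: Σm=0; 16 even; l₃=5∈[1,11].
(2·5+1)(2·6+1)(2·5+1) = 1573
Δ: 6! 4! 6! / 17! → 1/28588560
sum: t=1:−1/345600 t=2:+1/13824 t=3:−1/5184 t=4:+1/13824 t=5:−1/345600 = -7/129600
3j²(5 6 5; 0 0 0) = Δ·Π!·Σ² = 80/7293  (sign +1)
sum: t=0:+1/622080 t=1:−1/34560 t=2:+1/23040 t=3:−1/155520 = 1/103680
3j²(5 6 5; 1 -3 2) = Δ·Π!·Σ² = 9/2431  (sign -1)
combine: 4πI² = 1573·80/7293·9/2431 = 240/3757
take √, sign -1: I = -0.07129845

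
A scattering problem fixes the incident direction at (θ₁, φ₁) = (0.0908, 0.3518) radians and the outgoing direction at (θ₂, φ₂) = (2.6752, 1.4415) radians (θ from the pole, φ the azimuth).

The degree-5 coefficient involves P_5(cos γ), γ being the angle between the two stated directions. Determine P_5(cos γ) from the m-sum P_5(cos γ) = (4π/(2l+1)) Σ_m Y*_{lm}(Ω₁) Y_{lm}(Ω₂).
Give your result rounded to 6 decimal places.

Expand P_5 via completeness: Σ_{m} conj(Y_{5,m}) at Ω₁ times Y_{5,m} at Ω₂ —
  m=-5: (-0.00000 + 0.00000j) × (0.00514 - 0.00681j) = 0.00000 + 0.00000j  (running Σ = 0.00000 + 0.00000j)
  m=-4: (0.00002 + 0.00010j) × (-0.04659 - 0.02650j) = 0.00000 - 0.00000j  (running Σ = 0.00000 - 0.00000j)
  m=-3: (0.00101 + 0.00178j) × (-0.07353 + 0.17995j) = -0.00039 + 0.00005j  (running Σ = -0.00039 + 0.00005j)
  m=-2: (0.02090 + 0.01773j) × (0.41232 + 0.10906j) = 0.00668 + 0.00959j  (running Σ = 0.00629 + 0.00964j)
  m=-1: (0.21187 + 0.07777j) × (0.05937 - 0.45658j) = 0.04809 - 0.09212j  (running Σ = 0.05438 - 0.08248j)
  m=0: (0.87862 + 0.00000j) × (0.07808 + 0.00000j) = 0.06860 + 0.00000j  (running Σ = 0.12298 - 0.08248j)
  m=1: (-0.21187 + 0.07777j) × (-0.05937 - 0.45658j) = 0.04809 + 0.09212j  (running Σ = 0.17107 + 0.00964j)
  m=2: (0.02090 - 0.01773j) × (0.41232 - 0.10906j) = 0.00668 - 0.00959j  (running Σ = 0.17775 + 0.00005j)
  m=3: (-0.00101 + 0.00178j) × (0.07353 + 0.17995j) = -0.00039 - 0.00005j  (running Σ = 0.17736 - 0.00000j)
  m=4: (0.00002 - 0.00010j) × (-0.04659 + 0.02650j) = 0.00000 + 0.00000j  (running Σ = 0.17736 + 0.00000j)
  m=5: (0.00000 + 0.00000j) × (-0.00514 - 0.00681j) = 0.00000 - 0.00000j  (running Σ = 0.17736 - 0.00000j)
Total Σ_m = 0.17736 - 0.00000j. Multiply by 1.142397: 0.20261 - 0.00000j. P_5(cos γ) = 0.202614

0.202614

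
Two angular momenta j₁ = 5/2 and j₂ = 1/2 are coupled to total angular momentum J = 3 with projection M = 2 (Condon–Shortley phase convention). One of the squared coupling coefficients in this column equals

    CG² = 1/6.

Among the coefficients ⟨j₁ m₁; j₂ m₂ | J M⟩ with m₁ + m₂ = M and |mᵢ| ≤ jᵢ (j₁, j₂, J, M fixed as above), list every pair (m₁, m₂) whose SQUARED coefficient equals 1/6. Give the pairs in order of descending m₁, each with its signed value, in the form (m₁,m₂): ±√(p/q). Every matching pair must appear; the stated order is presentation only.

(5/2,-1/2): +√(1/6)

Admissible pairs with m₁+m₂ = M = 2: (3/2,1/2), (5/2,-1/2)
  (m₁,m₂)=(5/2,-1/2): CG² = 1/6, CG = +√(1/6)   ← matches the target
  (m₁,m₂)=(3/2,1/2): CG² = 5/6, CG = +√(5/6)
Pairs with CG² = 1/6: (5/2,-1/2): +√(1/6)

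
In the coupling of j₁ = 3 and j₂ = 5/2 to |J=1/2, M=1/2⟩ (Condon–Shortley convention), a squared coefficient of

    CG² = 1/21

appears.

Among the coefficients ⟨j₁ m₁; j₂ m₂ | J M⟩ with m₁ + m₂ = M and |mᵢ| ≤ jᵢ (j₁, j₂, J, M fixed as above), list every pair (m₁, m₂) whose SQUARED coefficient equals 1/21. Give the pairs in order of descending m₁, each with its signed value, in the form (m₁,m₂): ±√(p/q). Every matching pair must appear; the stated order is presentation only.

Admissible pairs with m₁+m₂ = M = 1/2: (-2,5/2), (-1,3/2), (0,1/2), (1,-1/2), (2,-3/2), (3,-5/2)
  (m₁,m₂)=(3,-5/2): CG² = 2/7, CG = +√(2/7)
  (m₁,m₂)=(2,-3/2): CG² = 5/21, CG = −√(5/21)
  (m₁,m₂)=(1,-1/2): CG² = 4/21, CG = +√(4/21)
  (m₁,m₂)=(0,1/2): CG² = 1/7, CG = −√(1/7)
  (m₁,m₂)=(-1,3/2): CG² = 2/21, CG = +√(2/21)
  (m₁,m₂)=(-2,5/2): CG² = 1/21, CG = −√(1/21)   ← matches the target
Pairs with CG² = 1/21: (-2,5/2): −√(1/21)

(-2,5/2): −√(1/21)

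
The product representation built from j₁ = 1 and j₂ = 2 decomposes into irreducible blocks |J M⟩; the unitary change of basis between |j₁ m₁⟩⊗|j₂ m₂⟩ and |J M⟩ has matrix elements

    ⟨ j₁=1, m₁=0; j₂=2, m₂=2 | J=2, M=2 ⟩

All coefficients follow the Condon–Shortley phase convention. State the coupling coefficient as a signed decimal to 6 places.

-0.816497

j₁+j₂−J=1  J+j₁−j₂=1  J−j₁+j₂=3  j₁+j₂+J+1=6
(j₁±m₁, j₂±m₂, J±M) = (1,1,4,0,4,0)
P² = 24
sum k=1..1:
  [1] −1/6 = -1/6
S = -1/6
C² = P²·S² = 2/3 ; C = -0.816497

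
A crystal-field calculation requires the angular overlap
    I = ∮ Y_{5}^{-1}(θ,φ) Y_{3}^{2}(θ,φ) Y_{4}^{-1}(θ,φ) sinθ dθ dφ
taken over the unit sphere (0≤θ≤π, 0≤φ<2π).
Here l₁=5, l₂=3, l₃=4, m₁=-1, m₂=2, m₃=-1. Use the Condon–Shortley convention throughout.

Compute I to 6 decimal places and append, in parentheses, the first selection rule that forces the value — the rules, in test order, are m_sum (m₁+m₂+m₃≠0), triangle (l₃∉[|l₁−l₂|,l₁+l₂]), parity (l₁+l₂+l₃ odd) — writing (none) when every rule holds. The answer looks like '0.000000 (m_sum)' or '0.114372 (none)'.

0.138239 (none)

Checks pass: Σm=0; 12 even; l₃=4∈[2,8].
(2·5+1)(2·3+1)(2·4+1) = 693
Δ: 4! 6! 2! / 13! → 1/180180
sum: t=1:−1/576 t=2:+1/144 t=3:−1/576 = 1/288
3j²(5 3 4; 0 0 0) = Δ·Π!·Σ² = 20/1001  (sign +1)
sum: t=3:−1/432 t=4:+1/1152 = -5/3456
3j²(5 3 4; -1 2 -1) = Δ·Π!·Σ² = 625/36036  (sign +1)
combine: 4πI² = 693·20/1001·625/36036 = 3125/13013
take √, sign +1: I = 0.13823925
No selection rule forces the value: the integral is nonzero (none).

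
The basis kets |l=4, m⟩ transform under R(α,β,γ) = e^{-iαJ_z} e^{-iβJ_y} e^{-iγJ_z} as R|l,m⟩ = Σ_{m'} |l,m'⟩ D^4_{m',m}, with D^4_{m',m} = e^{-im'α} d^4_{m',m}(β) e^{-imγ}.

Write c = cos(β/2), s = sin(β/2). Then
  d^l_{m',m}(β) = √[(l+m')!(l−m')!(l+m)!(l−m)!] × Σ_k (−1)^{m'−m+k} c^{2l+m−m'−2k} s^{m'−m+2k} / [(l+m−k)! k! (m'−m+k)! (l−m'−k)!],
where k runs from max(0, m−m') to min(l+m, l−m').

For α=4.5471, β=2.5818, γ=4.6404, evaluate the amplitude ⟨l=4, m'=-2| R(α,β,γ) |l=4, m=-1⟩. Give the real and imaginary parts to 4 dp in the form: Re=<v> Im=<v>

D^4_{-2,-1}(4.5471,2.5818,4.6404) = e^{-i·-2·4.5471}·d^4_{-2,-1}(2.5818)·e^{-i·-1·4.6404}. Compute d first:
Half-angle: c=0.276256, s=0.961084. N=√(2·720·6·120)=1018.233765
k: max(0,(-1)−(-2))=1 … min(4+(-1),4−(-2))=3
  k=1: (−1)^0·1018.2338/(240)·0.2763^7·0.9611^1 = +0.000501
  k=2: (−1)^1·1018.2338/(48)·0.2763^5·0.9611^3 = -0.030300
  k=3: (−1)^2·1018.2338/(72)·0.2763^3·0.9611^5 = +0.244488
d^4_{-2,-1}(2.5818) = +0.000501 -0.030300 +0.244488 = +0.214688
D = (-0.945855+0.324590i)·(+0.214688)·(-0.071927-0.997410i) = +0.084111+0.197526i

Re=0.0841 Im=0.1975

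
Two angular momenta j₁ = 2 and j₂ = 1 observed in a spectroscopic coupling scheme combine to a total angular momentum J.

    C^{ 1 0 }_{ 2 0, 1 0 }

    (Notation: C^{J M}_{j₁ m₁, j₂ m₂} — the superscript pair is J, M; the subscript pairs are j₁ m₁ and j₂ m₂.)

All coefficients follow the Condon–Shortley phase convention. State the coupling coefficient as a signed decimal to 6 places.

−√(2/5) = -0.632456

j₁+j₂−J=2  J+j₁−j₂=2  J−j₁+j₂=0  j₁+j₂+J+1=5
(j₁±m₁, j₂±m₂, J±M) = (2,2,1,1,1,1)
P² = 2/5
sum k=1..1:
  [1] −1/1 = -1
S = -1
C² = P²·S² = 2/5 ; C = -0.632456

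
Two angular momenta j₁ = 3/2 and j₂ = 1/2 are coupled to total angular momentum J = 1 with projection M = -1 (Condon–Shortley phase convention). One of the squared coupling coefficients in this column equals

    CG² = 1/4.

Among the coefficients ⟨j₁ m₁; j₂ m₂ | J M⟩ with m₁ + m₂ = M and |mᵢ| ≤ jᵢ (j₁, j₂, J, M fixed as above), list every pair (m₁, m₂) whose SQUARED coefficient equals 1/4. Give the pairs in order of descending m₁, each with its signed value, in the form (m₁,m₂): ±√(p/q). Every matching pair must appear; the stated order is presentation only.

Admissible pairs with m₁+m₂ = M = -1: (-3/2,1/2), (-1/2,-1/2)
  (m₁,m₂)=(-1/2,-1/2): CG² = 1/4, CG = +√(1/4)   ← matches the target
  (m₁,m₂)=(-3/2,1/2): CG² = 3/4, CG = −√(3/4)
Pairs with CG² = 1/4: (-1/2,-1/2): +√(1/4)

(-1/2,-1/2): +√(1/4)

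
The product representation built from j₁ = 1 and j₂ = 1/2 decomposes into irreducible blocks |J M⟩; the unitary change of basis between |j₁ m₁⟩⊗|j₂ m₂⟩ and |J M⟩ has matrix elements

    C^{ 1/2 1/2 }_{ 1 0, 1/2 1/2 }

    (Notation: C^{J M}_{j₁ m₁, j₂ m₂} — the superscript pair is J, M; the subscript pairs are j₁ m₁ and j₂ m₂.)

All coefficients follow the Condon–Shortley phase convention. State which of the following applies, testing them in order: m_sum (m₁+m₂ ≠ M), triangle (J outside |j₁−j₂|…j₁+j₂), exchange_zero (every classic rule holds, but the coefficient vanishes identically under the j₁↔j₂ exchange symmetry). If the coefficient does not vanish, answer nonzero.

nonzero

m-sum: m₁+m₂ = 0+1/2 = 1/2, M = 1/2  ✓
triangle: |j₁−j₂| = 1/2 ≤ J = 1/2 ≤ j₁+j₂ = 3/2  ✓
exchange: j₁≠j₂ or m₁≠m₂ — the exchange symmetry imposes no constraint here
value check: CG = −√(1/3) = -0.577350 ≠ 0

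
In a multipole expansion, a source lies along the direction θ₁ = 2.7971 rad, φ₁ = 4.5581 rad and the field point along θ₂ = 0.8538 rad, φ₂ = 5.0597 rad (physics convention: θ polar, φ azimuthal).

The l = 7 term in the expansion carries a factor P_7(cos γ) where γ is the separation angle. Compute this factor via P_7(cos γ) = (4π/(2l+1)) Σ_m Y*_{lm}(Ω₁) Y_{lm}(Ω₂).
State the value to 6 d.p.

0.026222

Expand P_7 via completeness: Σ_{m} conj(Y_{7,m}) at Ω₁ times Y_{7,m} at Ω₂ —
  [-7]  conj(Y_{7,-7})(Ω₁) = (0.000221, 0.000118) ; Y_{7,-7}(Ω₂) = (-0.045089, 0.052414) ; Δ = (-0.000016, 0.000006)
  [-6]  conj(Y_{7,-6})(Ω₁) = (0.001571, -0.002088) ; Y_{7,-6}(Ω₂) = (0.110699, 0.196486) ; Δ = (0.000584, 0.000078)
  [-5]  conj(Y_{7,-5})(Ω₁) = (-0.011820, -0.012154) ; Y_{7,-5}(Ω₂) = (0.406307, -0.067973) ; Δ = (-0.005629, -0.004135)
  [-4]  conj(Y_{7,-4})(Ω₁) = (-0.062414, 0.044290) ; Y_{7,-4}(Ω₂) = (0.073466, -0.400200) ; Δ = (0.013140, 0.028232)
  [-3]  conj(Y_{7,-3})(Ω₁) = (0.108018, 0.216457) ; Y_{7,-3}(Ω₂) = (-0.047634, -0.027837) ; Δ = (0.000880, -0.013318)
  [-2]  conj(Y_{7,-2})(Ω₁) = (0.476676, -0.151945) ; Y_{7,-2}(Ω₂) = (0.261899, -0.218197) ; Δ = (0.091687, -0.143804)
  [-1]  conj(Y_{7,-1})(Ω₁) = (-0.080870, -0.519979) ; Y_{7,-1}(Ω₂) = (-0.073128, -0.202020) ; Δ = (-0.099132, 0.054362)
  [+0]  conj(Y_{7,0})(Ω₁) = (0.099316, -0.000000) ; Y_{7,0}(Ω₂) = (0.284682, 0.000000) ; Δ = (0.028273, 0.000000)
  [+1]  conj(Y_{7,1})(Ω₁) = (0.080870, -0.519979) ; Y_{7,1}(Ω₂) = (0.073128, -0.202020) ; Δ = (-0.099132, -0.054362)
  [+2]  conj(Y_{7,2})(Ω₁) = (0.476676, 0.151945) ; Y_{7,2}(Ω₂) = (0.261899, 0.218197) ; Δ = (0.091687, 0.143804)
  [+3]  conj(Y_{7,3})(Ω₁) = (-0.108018, 0.216457) ; Y_{7,3}(Ω₂) = (0.047634, -0.027837) ; Δ = (0.000880, 0.013318)
  [+4]  conj(Y_{7,4})(Ω₁) = (-0.062414, -0.044290) ; Y_{7,4}(Ω₂) = (0.073466, 0.400200) ; Δ = (0.013140, -0.028232)
  [+5]  conj(Y_{7,5})(Ω₁) = (0.011820, -0.012154) ; Y_{7,5}(Ω₂) = (-0.406307, -0.067973) ; Δ = (-0.005629, 0.004135)
  [+6]  conj(Y_{7,6})(Ω₁) = (0.001571, 0.002088) ; Y_{7,6}(Ω₂) = (0.110699, -0.196486) ; Δ = (0.000584, -0.000078)
  [+7]  conj(Y_{7,7})(Ω₁) = (-0.000221, 0.000118) ; Y_{7,7}(Ω₂) = (0.045089, 0.052414) ; Δ = (-0.000016, -0.000006)
Σ over m = (0.031301, -0.000000); ×(4π/15) → (0.026222, -0.000000). Real part: 0.026222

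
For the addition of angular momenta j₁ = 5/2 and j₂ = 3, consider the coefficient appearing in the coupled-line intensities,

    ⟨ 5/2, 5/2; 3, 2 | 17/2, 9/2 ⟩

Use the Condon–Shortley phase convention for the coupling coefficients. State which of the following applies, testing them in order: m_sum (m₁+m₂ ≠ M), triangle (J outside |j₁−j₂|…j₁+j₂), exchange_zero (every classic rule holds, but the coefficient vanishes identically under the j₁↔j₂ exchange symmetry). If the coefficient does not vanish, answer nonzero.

m-sum: m₁+m₂ = 5/2+2 = 9/2, M = 9/2  ✓
triangle: need |j₁−j₂| ≤ J ≤ j₁+j₂, i.e. J ∈ [1/2, 11/2]; J = 17/2 is outside ✗ ⇒ coefficient is 0

triangle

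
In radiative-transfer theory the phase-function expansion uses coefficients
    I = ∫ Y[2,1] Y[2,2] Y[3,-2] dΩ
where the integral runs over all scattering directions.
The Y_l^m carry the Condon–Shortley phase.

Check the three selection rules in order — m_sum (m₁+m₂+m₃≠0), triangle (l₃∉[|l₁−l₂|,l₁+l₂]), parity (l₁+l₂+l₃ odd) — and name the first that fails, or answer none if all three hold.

m_sum

azimuthal sum: 1 + 2 − 2 = 1  ✗
0 ≤ 3 ≤ 4 (triangle on l)
L = 2 + 2 + 3 = 7 (odd)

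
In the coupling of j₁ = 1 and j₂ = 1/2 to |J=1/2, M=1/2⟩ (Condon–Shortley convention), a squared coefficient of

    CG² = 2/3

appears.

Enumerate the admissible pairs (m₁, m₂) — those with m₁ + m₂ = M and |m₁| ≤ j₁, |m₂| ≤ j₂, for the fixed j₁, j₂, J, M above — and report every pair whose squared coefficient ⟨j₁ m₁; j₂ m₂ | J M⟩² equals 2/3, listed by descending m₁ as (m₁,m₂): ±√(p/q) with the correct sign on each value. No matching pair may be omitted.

(1,-1/2): +√(2/3)

Admissible pairs with m₁+m₂ = M = 1/2: (0,1/2), (1,-1/2)
  (m₁,m₂)=(1,-1/2): CG² = 2/3, CG = +√(2/3)   ← matches the target
  (m₁,m₂)=(0,1/2): CG² = 1/3, CG = −√(1/3)
Pairs with CG² = 2/3: (1,-1/2): +√(2/3)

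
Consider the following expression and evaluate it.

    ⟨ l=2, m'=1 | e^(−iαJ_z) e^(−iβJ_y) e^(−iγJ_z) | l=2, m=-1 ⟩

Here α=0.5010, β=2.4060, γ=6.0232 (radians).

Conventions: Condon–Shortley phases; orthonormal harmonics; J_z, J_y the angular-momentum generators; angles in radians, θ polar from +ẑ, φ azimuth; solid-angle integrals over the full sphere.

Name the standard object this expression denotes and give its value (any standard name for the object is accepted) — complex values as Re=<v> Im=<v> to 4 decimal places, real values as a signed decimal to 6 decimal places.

This is a Wigner D-matrix element — the rotation-matrix element ⟨l m'| R(α,β,γ) |l m⟩ in the angular-momentum basis.
Split into d^2_{1,-1}(β=2.4060) × two z-phases.
c=cos(2.406000/2)=0.359560, s=sin(2.406000/2)=0.933122; N=√[6·1·1·6]=6.000000
k: max(0,(-1)−(1))=0 … min(2+(-1),2−(1))=1
  k=0: (−1)^2·6.0000/(2)·0.3596^2·0.9331^2 = +0.337708
  k=1: (−1)^3·6.0000/(6)·0.3596^0·0.9331^4 = -0.758147
d^2_{1,-1}(2.4060) = +0.337708 -0.758147 = -0.420440
Phases: e^{-i·(1)·0.5010}=+0.877103-0.480303i, e^{-i·(-1)·6.0232}=+0.966394-0.257066i ⇒ D=-0.304464+0.289950i

Wigner D-matrix element, Re=-0.3045 Im=0.2900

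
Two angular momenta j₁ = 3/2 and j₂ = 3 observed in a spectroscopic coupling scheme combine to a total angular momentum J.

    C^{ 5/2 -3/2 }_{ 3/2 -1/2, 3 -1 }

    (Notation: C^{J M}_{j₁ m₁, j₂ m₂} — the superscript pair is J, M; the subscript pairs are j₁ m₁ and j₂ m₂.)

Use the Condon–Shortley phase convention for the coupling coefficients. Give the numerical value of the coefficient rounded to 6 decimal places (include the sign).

j₁+j₂−J=2  J+j₁−j₂=1  J−j₁+j₂=4  j₁+j₂+J+1=8
(j₁±m₁, j₂±m₂, J±M) = (1,2,2,4,1,4)
P² = 576/35
sum k=1..2:
  [1] −1/6 = -1/6
  [2] +1/48 = 1/48
S = -7/48
C² = P²·S² = 7/20 ; C = -0.591608

−√(7/20) ≈ -0.591608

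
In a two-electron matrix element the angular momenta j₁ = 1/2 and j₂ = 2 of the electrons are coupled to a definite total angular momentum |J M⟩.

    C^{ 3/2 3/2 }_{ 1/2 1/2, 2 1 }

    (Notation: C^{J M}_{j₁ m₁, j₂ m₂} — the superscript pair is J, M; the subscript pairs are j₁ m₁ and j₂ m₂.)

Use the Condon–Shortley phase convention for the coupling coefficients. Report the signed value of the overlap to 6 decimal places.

j₁+j₂−J=1  J+j₁−j₂=0  J−j₁+j₂=3  j₁+j₂+J+1=5
(j₁±m₁, j₂±m₂, J±M) = (1,0,3,1,3,0)
P² = 36/5
sum k=0..0:
  [0] +1/6 = 1/6
S = 1/6
C² = P²·S² = 1/5 ; C = +0.447214

+0.447214  (= +√(1/5))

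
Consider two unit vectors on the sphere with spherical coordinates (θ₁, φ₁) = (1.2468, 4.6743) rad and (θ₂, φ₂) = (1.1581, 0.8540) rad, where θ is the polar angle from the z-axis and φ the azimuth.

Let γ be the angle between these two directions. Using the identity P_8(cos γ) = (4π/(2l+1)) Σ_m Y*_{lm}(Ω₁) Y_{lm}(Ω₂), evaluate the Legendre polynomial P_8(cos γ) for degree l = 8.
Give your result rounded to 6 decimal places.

0.067975

Addition theorem: P_8(cos γ) = (4π/17) Σ_m Y*_{lm}(Ω₁) Y_{lm}(Ω₂), m = −8…8:
  term(m=-8) = +0.056468-0.064739i   from Y*(Ω₁)=+0.320661-0.100850i, Y(Ω₂)=+0.218030-0.133320i
  term(m=-7) = -0.007792+0.201956i   from Y*(Ω₁)=+0.118973+0.435598i, Y(Ω₂)=+0.426898+0.134484i
  term(m=-6) = -0.026679-0.035822i   from Y*(Ω₁)=-0.138429+0.032198i, Y(Ω₂)=+0.125734+0.288020i
  term(m=-5) = +0.035070+0.009028i   from Y*(Ω₁)=+0.055512+0.287951i, Y(Ω₂)=+0.052866-0.111601i
  term(m=-4) = -0.085994+0.039102i   from Y*(Ω₁)=-0.261240+0.040112i, Y(Ω₂)=+0.344046-0.096852i
  term(m=-3) = -0.003797+0.007562i   from Y*(Ω₁)=+0.020675+0.180150i, Y(Ω₂)=+0.039041+0.025556i
  term(m=-2) = +0.020483+0.094531i   from Y*(Ω₁)=-0.296116+0.022601i, Y(Ω₂)=-0.044547-0.322635i
  term(m=-1) = +0.011342+0.009147i   from Y*(Ω₁)=+0.004889+0.128300i, Y(Ω₂)=+0.074557-0.085559i
  term(m=+0) = +0.093753+0.000000i   from Y*(Ω₁)=-0.302986-0.000000i, Y(Ω₂)=-0.309429+0.000000i
  term(m=+1) = +0.011342-0.009147i   from Y*(Ω₁)=-0.004889+0.128300i, Y(Ω₂)=-0.074557-0.085559i
  term(m=+2) = +0.020483-0.094531i   from Y*(Ω₁)=-0.296116-0.022601i, Y(Ω₂)=-0.044547+0.322635i
  term(m=+3) = -0.003797-0.007562i   from Y*(Ω₁)=-0.020675+0.180150i, Y(Ω₂)=-0.039041+0.025556i
  term(m=+4) = -0.085994-0.039102i   from Y*(Ω₁)=-0.261240-0.040112i, Y(Ω₂)=+0.344046+0.096852i
  term(m=+5) = +0.035070-0.009028i   from Y*(Ω₁)=-0.055512+0.287951i, Y(Ω₂)=-0.052866-0.111601i
  term(m=+6) = -0.026679+0.035822i   from Y*(Ω₁)=-0.138429-0.032198i, Y(Ω₂)=+0.125734-0.288020i
  term(m=+7) = -0.007792-0.201956i   from Y*(Ω₁)=-0.118973+0.435598i, Y(Ω₂)=-0.426898+0.134484i
  term(m=+8) = +0.056468+0.064739i   from Y*(Ω₁)=+0.320661+0.100850i, Y(Ω₂)=+0.218030+0.133320i
Accumulated sum +0.091958+0.000000i; after 4π/(2l+1) scaling, +0.067975+0.000000i ⇒ P_8 = 0.067975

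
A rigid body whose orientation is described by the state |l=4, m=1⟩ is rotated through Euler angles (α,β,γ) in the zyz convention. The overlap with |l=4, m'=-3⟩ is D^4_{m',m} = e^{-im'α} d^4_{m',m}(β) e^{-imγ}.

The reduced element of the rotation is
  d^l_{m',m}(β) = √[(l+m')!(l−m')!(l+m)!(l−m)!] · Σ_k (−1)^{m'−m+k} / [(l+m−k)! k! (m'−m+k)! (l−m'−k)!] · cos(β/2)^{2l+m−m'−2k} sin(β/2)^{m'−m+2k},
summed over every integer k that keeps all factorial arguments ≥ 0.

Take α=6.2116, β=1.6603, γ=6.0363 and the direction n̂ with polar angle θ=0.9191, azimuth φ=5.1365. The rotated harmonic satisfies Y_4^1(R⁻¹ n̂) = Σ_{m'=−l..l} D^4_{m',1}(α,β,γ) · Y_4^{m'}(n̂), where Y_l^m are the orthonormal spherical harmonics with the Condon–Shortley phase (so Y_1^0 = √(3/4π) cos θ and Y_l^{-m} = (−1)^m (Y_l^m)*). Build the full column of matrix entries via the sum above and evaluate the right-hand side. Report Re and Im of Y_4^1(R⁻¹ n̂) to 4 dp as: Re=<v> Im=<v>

Re=-0.1552 Im=-0.2891

Need the full column D^4_{m',1} for m'=−4..4 at α=6.2116, β=1.6603, γ=6.0363.
cos(β/2)=0.674765, sin(β/2)=0.738033
d^4_{-4,1}: single k=5 term ⇒ +0.503419;  D = +0.503027-0.019858i
d^4_{-3,1}: k∈[4..5] ⇒ +0.813639 -0.584021 = +0.229617;  D = +0.229499+0.007376i
d^4_{-2,1}: k∈[3..5] ⇒ +0.795252 -1.427058 +0.341443 = -0.290364;  D = -0.288804-0.030061i
d^4_{-1,1}: k∈[2..5] ⇒ +0.514123 -1.845159 +1.103697 -0.088025 = -0.315365;  D = -0.310531-0.055001i
d^4_{0,1}: k∈[1..4] ⇒ +0.210213 -1.508884 +1.805102 -0.359912 = +0.146519;  D = +0.142076+0.035807i
d^4_{1,1}: k∈[0..3] ⇒ +0.042975 -0.771184 +1.845159 -0.735798 = +0.381153;  D = +0.361987+0.119344i
d^4_{2,1}: k∈[0..2] ⇒ -0.199425 +1.192877 -0.951372 = +0.042080;  D = +0.038919+0.016001i
d^4_{3,1}: k∈[0..1] ⇒ +0.408072 -0.813639 = -0.405567;  D = -0.363113-0.180647i
d^4_{4,1}: single k=0 term ⇒ -0.420808;  D = -0.362388-0.213903i
Y_4^{m'}(θ=0.9191,φ=5.1365) and Σ D·Y over m':
  (+0.5030-0.0199i)·(-0.0222-0.1754i)  (+0.2295+0.0074i)·(-0.3647-0.1122i)  (-0.2888-0.0301i)·(-0.2203+0.2499i)  (-0.3105-0.0550i)·(-0.0399-0.0883i)  (+0.1421+0.0358i)·(-0.3491+0.0000i)  (+0.3620+0.1193i)·(+0.0399-0.0883i)  (+0.0389+0.0160i)·(-0.2203-0.2499i)  (-0.3631-0.1806i)·(+0.3647-0.1122i)  (-0.3624-0.2139i)·(-0.0222+0.1754i)
Y_4^1(R⁻¹ n̂) = -0.155161-0.289090i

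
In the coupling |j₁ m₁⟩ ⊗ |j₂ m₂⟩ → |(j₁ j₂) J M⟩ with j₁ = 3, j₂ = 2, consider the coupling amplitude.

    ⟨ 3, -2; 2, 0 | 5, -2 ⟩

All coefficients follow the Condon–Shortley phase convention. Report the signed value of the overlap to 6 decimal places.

+√(3/10) = +0.547723

j₁+j₂−J=0  J+j₁−j₂=6  J−j₁+j₂=4  j₁+j₂+J+1=11
(j₁±m₁, j₂±m₂, J±M) = (1,5,2,2,3,7)
P² = 69120
sum k=0..0:
  [0] +1/480 = 1/480
S = 1/480
C² = P²·S² = 3/10 ; C = +0.547723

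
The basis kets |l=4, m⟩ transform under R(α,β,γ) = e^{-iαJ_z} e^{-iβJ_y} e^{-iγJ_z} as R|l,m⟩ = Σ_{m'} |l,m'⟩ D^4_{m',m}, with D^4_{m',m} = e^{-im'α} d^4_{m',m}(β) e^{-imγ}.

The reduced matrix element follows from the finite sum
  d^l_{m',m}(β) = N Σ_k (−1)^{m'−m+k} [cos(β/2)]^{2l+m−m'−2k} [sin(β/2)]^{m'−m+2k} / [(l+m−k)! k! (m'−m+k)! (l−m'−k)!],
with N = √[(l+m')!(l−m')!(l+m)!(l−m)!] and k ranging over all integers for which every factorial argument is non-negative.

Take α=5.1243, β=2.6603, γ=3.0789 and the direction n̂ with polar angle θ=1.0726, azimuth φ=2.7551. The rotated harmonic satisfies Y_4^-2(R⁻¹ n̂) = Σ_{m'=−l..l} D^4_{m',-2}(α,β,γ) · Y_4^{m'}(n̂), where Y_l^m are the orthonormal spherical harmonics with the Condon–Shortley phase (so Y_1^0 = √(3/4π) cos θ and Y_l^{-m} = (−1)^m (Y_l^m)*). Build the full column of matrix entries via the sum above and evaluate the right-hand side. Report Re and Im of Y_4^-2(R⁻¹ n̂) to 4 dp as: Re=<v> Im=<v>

Need the full column D^4_{m',-2} for m'=−4..4 at α=5.1243, β=2.6603, γ=3.0789.
cos(β/2)=0.238330, sin(β/2)=0.971184
d^4_{-4,-2}: single k=2 term ⇒ +0.000915;  D = +0.000044+0.000914i
d^4_{-3,-2}: k∈[1..2] ⇒ +0.000159 -0.007907 = -0.007748;  D = +0.006941-0.003443i
d^4_{-2,-2}: k∈[0..2] ⇒ +0.000010 -0.002074 +0.043054 = +0.040990;  D = -0.031392-0.026358i
d^4_{-1,-2}: k∈[0..2] ⇒ -0.000180 +0.014942 -0.165410 = -0.150648;  D = -0.042576+0.144506i
d^4_{0,-2}: k∈[0..2] ⇒ +0.001640 -0.072613 +0.452157 = +0.381184;  D = +0.378192-0.047670i
d^4_{1,-2}: k∈[0..2] ⇒ -0.009961 +0.248115 -0.823999 = -0.585846;  D = -0.299845-0.503298i
d^4_{2,-2}: k∈[0..2] ⇒ +0.043054 -0.571939 +0.791430 = +0.262546;  D = -0.152888+0.213438i
d^4_{3,-2}: k∈[0..1] ⇒ -0.131290 +0.726699 = +0.595409;  D = -0.582368-0.123931i
d^4_{4,-2}: single k=0 term ⇒ +0.252201;  D = -0.050656-0.247062i
Y_4^{m'}(θ=1.0726,φ=2.7551) and Σ D·Y over m':
  (+0.0000+0.0009i)·(+0.0065+0.2634i)  (+0.0069-0.0034i)·(-0.1621-0.3716i)  (-0.0314-0.0264i)·(+0.1106+0.1079i)  (-0.0426+0.1445i)·(+0.2578+0.1049i)  (+0.3782-0.0477i)·(-0.2142+0.0000i)  (-0.2998-0.5033i)·(-0.2578+0.1049i)  (-0.1529+0.2134i)·(+0.1106-0.1079i)  (-0.5824-0.1239i)·(+0.1621-0.3716i)  (-0.0507-0.2471i)·(+0.0065-0.2634i)
Y_4^-2(R⁻¹ n̂) = -0.180081+0.381141i

Re=-0.1801 Im=0.3811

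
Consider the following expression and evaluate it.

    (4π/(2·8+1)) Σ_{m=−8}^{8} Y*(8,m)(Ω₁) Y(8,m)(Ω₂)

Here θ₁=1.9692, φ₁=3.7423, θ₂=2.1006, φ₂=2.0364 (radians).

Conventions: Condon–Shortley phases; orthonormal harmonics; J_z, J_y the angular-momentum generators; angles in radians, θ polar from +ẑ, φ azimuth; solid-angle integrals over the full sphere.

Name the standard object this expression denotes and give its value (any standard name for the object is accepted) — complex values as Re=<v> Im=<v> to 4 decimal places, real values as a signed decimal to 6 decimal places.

Legendre polynomial (addition theorem), +0.198928

This sum is the spherical-harmonic addition theorem: it equals the Legendre polynomial P_l(cos γ) of the angle γ between the two directions.
Expand P_8 via completeness: Σ_{m} conj(Y_{8,m}) at Ω₁ times Y_{8,m} at Ω₂ —
  [-8]  conj(Y_{8,-8})(Ω₁) = 0.02500 - 0.26725j ; Y_{8,-8}(Ω₂) = -0.13225 + 0.08726j ; Δ = 0.02001 + 0.03753j
  [-7]  conj(Y_{8,-7})(Ω₁) = -0.21961 - 0.39498j ; Y_{8,-7}(Ω₂) = 0.04356 + 0.36861j ; Δ = 0.13603 - 0.09816j
  [-6]  conj(Y_{8,-6})(Ω₁) = -0.25968 - 0.12952j ; Y_{8,-6}(Ω₂) = 0.41355 + 0.15001j ; Δ = -0.08796 - 0.09252j
  [-5]  conj(Y_{8,-5})(Ω₁) = 0.15430 - 0.02144j ; Y_{8,-5}(Ω₂) = 0.11872 - 0.11221j ; Δ = 0.01591 - 0.01986j
  [-4]  conj(Y_{8,-4})(Ω₁) = 0.26003 - 0.23684j ; Y_{8,-4}(Ω₂) = 0.07552 + 0.25160j ; Δ = 0.07923 + 0.04754j
  [-3]  conj(Y_{8,-3})(Ω₁) = 0.00181 - 0.00767j ; Y_{8,-3}(Ω₂) = 0.30627 + 0.05383j ; Δ = 0.00097 - 0.00225j
  [-2]  conj(Y_{8,-2})(Ω₁) = 0.12019 + 0.31045j ; Y_{8,-2}(Ω₂) = -0.06921 + 0.09304j ; Δ = -0.03720 - 0.01030j
  [-1]  conj(Y_{8,-1})(Ω₁) = 0.06157 + 0.04219j ; Y_{8,-1}(Ω₂) = 0.15014 + 0.29882j ; Δ = -0.00336 + 0.02473j
  [+0]  conj(Y_{8,0})(Ω₁) = -0.32085 + 0.00000j ; Y_{8,0}(Ω₂) = -0.06818 + 0.00000j ; Δ = 0.02187 + 0.00000j
  [+1]  conj(Y_{8,1})(Ω₁) = -0.06157 + 0.04219j ; Y_{8,1}(Ω₂) = -0.15014 + 0.29882j ; Δ = -0.00336 - 0.02473j
  [+2]  conj(Y_{8,2})(Ω₁) = 0.12019 - 0.31045j ; Y_{8,2}(Ω₂) = -0.06921 - 0.09304j ; Δ = -0.03720 + 0.01030j
  [+3]  conj(Y_{8,3})(Ω₁) = -0.00181 - 0.00767j ; Y_{8,3}(Ω₂) = -0.30627 + 0.05383j ; Δ = 0.00097 + 0.00225j
  [+4]  conj(Y_{8,4})(Ω₁) = 0.26003 + 0.23684j ; Y_{8,4}(Ω₂) = 0.07552 - 0.25160j ; Δ = 0.07923 - 0.04754j
  [+5]  conj(Y_{8,5})(Ω₁) = -0.15430 - 0.02144j ; Y_{8,5}(Ω₂) = -0.11872 - 0.11221j ; Δ = 0.01591 + 0.01986j
  [+6]  conj(Y_{8,6})(Ω₁) = -0.25968 + 0.12952j ; Y_{8,6}(Ω₂) = 0.41355 - 0.15001j ; Δ = -0.08796 + 0.09252j
  [+7]  conj(Y_{8,7})(Ω₁) = 0.21961 - 0.39498j ; Y_{8,7}(Ω₂) = -0.04356 + 0.36861j ; Δ = 0.13603 + 0.09816j
  [+8]  conj(Y_{8,8})(Ω₁) = 0.02500 + 0.26725j ; Y_{8,8}(Ω₂) = -0.13225 - 0.08726j ; Δ = 0.02001 - 0.03753j
Σ over m = 0.26911 - 0.00000j; ×(4π/17) → 0.19893 - 0.00000j. Real part: 0.198928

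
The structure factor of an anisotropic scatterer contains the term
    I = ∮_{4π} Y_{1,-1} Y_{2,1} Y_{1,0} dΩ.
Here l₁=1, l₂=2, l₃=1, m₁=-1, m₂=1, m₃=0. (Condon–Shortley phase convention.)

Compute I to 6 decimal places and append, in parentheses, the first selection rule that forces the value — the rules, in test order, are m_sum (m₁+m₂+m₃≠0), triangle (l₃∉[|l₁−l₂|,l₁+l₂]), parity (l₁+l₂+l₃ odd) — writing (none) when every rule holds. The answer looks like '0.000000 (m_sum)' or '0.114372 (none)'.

m-sum 0 ✓  L=4 even ✓  1≤1≤3 ✓
Π(2lᵢ+1) = 3×5×3 = 45
triangle coeff Δ(1,2,1) = 1/30
Σ_t [1,1]: t=1:−1/1 = -1/1
(3j)²=2/15 [(1 2 1; 0 0 0)], sign=+1
Σ_t [2,2]: t=2:+1/2 = 1/2
(3j)²=1/10 [(1 2 1; -1 1 0)], sign=-1
⇒ 4πI² = 3/5
I = (-1)√(3/5/(4π)) = -0.21850969
No selection rule forces the value: the integral is nonzero (none).

-0.218510 (none)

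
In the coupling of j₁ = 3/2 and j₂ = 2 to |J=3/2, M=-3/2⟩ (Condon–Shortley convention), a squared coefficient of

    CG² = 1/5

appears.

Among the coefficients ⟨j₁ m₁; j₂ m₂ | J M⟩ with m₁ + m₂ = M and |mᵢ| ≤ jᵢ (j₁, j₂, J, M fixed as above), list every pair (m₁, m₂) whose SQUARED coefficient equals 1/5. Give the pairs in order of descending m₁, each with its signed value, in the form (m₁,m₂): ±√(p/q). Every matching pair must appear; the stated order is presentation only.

(-3/2,0): +√(1/5)

Admissible pairs with m₁+m₂ = M = -3/2: (-3/2,0), (-1/2,-1), (1/2,-2)
  (m₁,m₂)=(1/2,-2): CG² = 2/5, CG = +√(2/5)
  (m₁,m₂)=(-1/2,-1): CG² = 2/5, CG = −√(2/5)
  (m₁,m₂)=(-3/2,0): CG² = 1/5, CG = +√(1/5)   ← matches the target
Pairs with CG² = 1/5: (-3/2,0): +√(1/5)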